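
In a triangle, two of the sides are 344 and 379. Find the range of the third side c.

By the triangle inequality, c must be less than 344 + 379 = 723 and greater than |344 − 379| = 35.

35 < c < 723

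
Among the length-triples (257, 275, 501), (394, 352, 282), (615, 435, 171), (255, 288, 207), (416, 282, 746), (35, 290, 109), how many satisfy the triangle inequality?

3

(257,275,501): 257+275 > 501 → valid
(282,352,394): 282+352 > 394 → valid
(171,435,615): 171+435 ≤ 615 → not valid
(207,255,288): 207+255 > 288 → valid
(282,416,746): 282+416 ≤ 746 → not valid
(35,109,290): 35+109 ≤ 290 → not valid
3 of the 6 triples form a triangle.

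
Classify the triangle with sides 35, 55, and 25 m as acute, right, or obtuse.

Compare the square of the longest side to the sum of squares of the other two: 25² + 35² = 1850 < 3025 = 55².

obtuse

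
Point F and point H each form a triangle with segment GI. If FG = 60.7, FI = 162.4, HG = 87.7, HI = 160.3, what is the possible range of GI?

From triangle FGI: |60.7 − 162.4| < GI < 60.7 + 162.4, i.e. 101.7 < GI < 223.1.
From triangle HGI: 72.6 < GI < 248.0.
Both must hold, so GI lies in the intersection.

101.7 < GI < 223.1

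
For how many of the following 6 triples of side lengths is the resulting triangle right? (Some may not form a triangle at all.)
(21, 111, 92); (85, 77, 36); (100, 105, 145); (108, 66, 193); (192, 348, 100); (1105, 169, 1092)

3

(21,111,92): 21²+92² = 8905 < 12321 = 111² → obtuse
(85,77,36): 36²+77² = 7225 = 85² → right
(100,105,145): 100²+105² = 21025 = 145² → right
(108,66,193): 66+108 ≤ 193, not a triangle
(192,348,100): 100+192 ≤ 348, not a triangle
(1105,169,1092): 169²+1092² = 1221025 = 1105² → right
3 of the 6 are right.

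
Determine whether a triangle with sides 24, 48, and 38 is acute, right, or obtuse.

Compare the square of the longest side to the sum of squares of the other two: 24² + 38² = 2020 < 2304 = 48².

obtuse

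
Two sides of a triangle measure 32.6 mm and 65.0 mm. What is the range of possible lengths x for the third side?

By the triangle inequality, x must be less than 32.6 + 65.0 = 97.6 and greater than |32.6 − 65.0| = 32.4.

32.4 < x < 97.6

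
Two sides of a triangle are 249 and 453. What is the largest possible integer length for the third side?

701

The third side must be strictly less than 249 + 453 = 702.
The largest integer below 702 is 701.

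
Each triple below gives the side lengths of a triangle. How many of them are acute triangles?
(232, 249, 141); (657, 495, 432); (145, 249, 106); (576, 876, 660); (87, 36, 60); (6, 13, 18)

1

(232,249,141): 141²+232² = 73705 > 62001 = 249² → acute
(657,495,432): 432²+495² = 431649 = 657² → right
(145,249,106): 106²+145² = 32261 < 62001 = 249² → obtuse
(576,876,660): 576²+660² = 767376 = 876² → right
(87,36,60): 36²+60² = 4896 < 7569 = 87² → obtuse
(6,13,18): 6²+13² = 205 < 324 = 18² → obtuse
1 of the 6 is acute.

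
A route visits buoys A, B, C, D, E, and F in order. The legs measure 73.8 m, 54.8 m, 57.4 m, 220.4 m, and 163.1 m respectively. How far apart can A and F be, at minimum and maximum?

0 ≤ AF ≤ 569.5 m

The maximum is all hops collinear in one direction: 73.8 + 54.8 + 57.4 + 220.4 + 163.1 = 569.5.
The longest hop is 220.4; the others sum to 349.1. Since 220.4 ≤ 349.1, the path can fold back on itself completely, so the minimum distance is 0.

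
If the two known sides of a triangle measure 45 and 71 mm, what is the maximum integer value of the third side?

The third side must be strictly less than 45 + 71 = 116.
The largest integer below 116 is 115.

115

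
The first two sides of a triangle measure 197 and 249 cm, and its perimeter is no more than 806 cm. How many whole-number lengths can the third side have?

Triangle inequality: 52 < x < 446. Perimeter ≤ 806 gives x ≤ 806 − 197 − 249 = 360.
So 52 < x ≤ 360; integers 53 through 360: 308 values.

308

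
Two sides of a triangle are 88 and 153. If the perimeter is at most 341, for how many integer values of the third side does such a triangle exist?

Triangle inequality: 65 < x < 241. Perimeter ≤ 341 gives x ≤ 341 − 88 − 153 = 100.
So 65 < x ≤ 100; integers 66 through 100: 35 values.

35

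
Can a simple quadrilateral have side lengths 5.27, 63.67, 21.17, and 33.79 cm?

For a quadrilateral, each side must be shorter than the sum of the others.
Here the longest side is 63.67, but the remaining 3 sides sum to only 60.23.

No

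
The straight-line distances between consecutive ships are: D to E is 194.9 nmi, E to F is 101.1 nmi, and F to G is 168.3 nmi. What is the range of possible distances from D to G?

0 ≤ DG ≤ 464.3 nmi

The maximum is all hops collinear in one direction: 194.9 + 101.1 + 168.3 = 464.3.
The longest hop is 194.9; the others sum to 269.4. Since 194.9 ≤ 269.4, the path can fold back on itself completely, so the minimum distance is 0.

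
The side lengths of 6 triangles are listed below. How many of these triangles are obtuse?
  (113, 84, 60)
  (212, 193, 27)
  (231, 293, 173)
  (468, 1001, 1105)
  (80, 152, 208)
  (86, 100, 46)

5

(113,84,60): 60²+84² = 10656 < 12769 = 113² → obtuse
(212,193,27): 27²+193² = 37978 < 44944 = 212² → obtuse
(231,293,173): 173²+231² = 83290 < 85849 = 293² → obtuse
(468,1001,1105): 468²+1001² = 1221025 = 1105² → right
(80,152,208): 80²+152² = 29504 < 43264 = 208² → obtuse
(86,100,46): 46²+86² = 9512 < 10000 = 100² → obtuse
5 of the 6 are obtuse.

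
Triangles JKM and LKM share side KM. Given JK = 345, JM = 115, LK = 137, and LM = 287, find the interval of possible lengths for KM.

From triangle JKM: |345 − 115| < KM < 345 + 115, i.e. 230 < KM < 460.
From triangle LKM: 150 < KM < 424.
Both must hold, so KM lies in the intersection.

230 < KM < 424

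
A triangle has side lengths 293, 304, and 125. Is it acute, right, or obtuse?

Compare the square of the longest side to the sum of squares of the other two: 125² + 293² = 101474 > 92416 = 304².

acute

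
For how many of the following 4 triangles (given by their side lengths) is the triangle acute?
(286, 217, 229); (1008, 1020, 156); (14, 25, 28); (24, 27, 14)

(286,217,229): 217²+229² = 99530 > 81796 = 286² → acute
(1008,1020,156): 156²+1008² = 1040400 = 1020² → right
(14,25,28): 14²+25² = 821 > 784 = 28² → acute
(24,27,14): 14²+24² = 772 > 729 = 27² → acute
3 of the 4 are acute.

3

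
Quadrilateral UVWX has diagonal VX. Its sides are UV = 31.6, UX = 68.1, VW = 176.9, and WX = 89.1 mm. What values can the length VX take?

From triangle UVX: |31.6 − 68.1| < VX < 31.6 + 68.1, i.e. 36.5 < VX < 99.7.
From triangle WVX: 87.8 < VX < 266.0.
Both must hold, so VX lies in the intersection.

87.8 < VX < 99.7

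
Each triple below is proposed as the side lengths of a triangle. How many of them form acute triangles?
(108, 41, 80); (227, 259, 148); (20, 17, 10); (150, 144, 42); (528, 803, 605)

1

(108,41,80): 41²+80² = 8081 < 11664 = 108² → obtuse
(227,259,148): 148²+227² = 73433 > 67081 = 259² → acute
(20,17,10): 10²+17² = 389 < 400 = 20² → obtuse
(150,144,42): 42²+144² = 22500 = 150² → right
(528,803,605): 528²+605² = 644809 = 803² → right
1 of the 5 is acute.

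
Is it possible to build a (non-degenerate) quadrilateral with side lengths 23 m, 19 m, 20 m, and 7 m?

A quadrilateral exists iff every side is shorter than the sum of the others — equivalently, the longest side is less than the sum of the rest.
Longest side 23 < 46 (sum of the remaining 3), so yes.

Yes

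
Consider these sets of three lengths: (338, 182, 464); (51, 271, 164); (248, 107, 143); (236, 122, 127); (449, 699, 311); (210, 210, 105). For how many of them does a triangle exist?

(182,338,464): 182+338 > 464 → valid
(51,164,271): 51+164 ≤ 271 → not valid
(107,143,248): 107+143 > 248 → valid
(122,127,236): 122+127 > 236 → valid
(311,449,699): 311+449 > 699 → valid
(105,210,210): 105+210 > 210 → valid
5 of the 6 triples form a triangle.

5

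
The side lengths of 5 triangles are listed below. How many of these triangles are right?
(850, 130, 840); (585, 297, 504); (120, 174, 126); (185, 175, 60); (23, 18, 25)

(850,130,840): 130²+840² = 722500 = 850² → right
(585,297,504): 297²+504² = 342225 = 585² → right
(120,174,126): 120²+126² = 30276 = 174² → right
(185,175,60): 60²+175² = 34225 = 185² → right
(23,18,25): 18²+23² = 853 > 625 = 25² → acute
4 of the 5 are right.

4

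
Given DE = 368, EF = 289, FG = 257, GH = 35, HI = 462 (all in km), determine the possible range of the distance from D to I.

The maximum is all hops collinear in one direction: 368 + 289 + 257 + 35 + 462 = 1411.
The longest hop is 462; the others sum to 949. Since 462 ≤ 949, the path can fold back on itself completely, so the minimum distance is 0.

0 ≤ DI ≤ 1411 km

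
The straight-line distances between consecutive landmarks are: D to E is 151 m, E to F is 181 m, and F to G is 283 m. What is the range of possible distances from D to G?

The maximum is all hops collinear in one direction: 151 + 181 + 283 = 615.
The longest hop is 283; the others sum to 332. Since 283 ≤ 332, the path can fold back on itself completely, so the minimum distance is 0.

0 ≤ DG ≤ 615 m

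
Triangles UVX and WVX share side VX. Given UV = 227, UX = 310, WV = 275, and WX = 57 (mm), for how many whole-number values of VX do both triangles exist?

113

From triangle UVX: 83 < VX < 537.
From triangle WVX: 218 < VX < 332.
Intersection: 218 < VX < 332, so integers 219 through 331: 113 values.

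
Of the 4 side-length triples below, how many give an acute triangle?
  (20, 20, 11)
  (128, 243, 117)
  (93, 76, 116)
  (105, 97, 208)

(20,20,11): 11²+20² = 521 > 400 = 20² → acute
(128,243,117): 117²+128² = 30073 < 59049 = 243² → obtuse
(93,76,116): 76²+93² = 14425 > 13456 = 116² → acute
(105,97,208): 97+105 ≤ 208, not a triangle
2 of the 4 are acute.

2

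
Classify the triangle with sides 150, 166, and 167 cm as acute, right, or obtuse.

Compare the square of the longest side to the sum of squares of the other two: 150² + 166² = 50056 > 27889 = 167².

acute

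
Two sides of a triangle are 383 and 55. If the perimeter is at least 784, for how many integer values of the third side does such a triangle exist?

Triangle inequality: 328 < x < 438. Perimeter ≥ 784 gives x ≥ 784 − 383 − 55 = 346.
So 346 ≤ x < 438; integers 346 through 437: 92 values.

92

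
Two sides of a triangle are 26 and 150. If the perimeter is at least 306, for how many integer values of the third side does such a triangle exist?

46

Triangle inequality: 124 < x < 176. Perimeter ≥ 306 gives x ≥ 306 − 26 − 150 = 130.
So 130 ≤ x < 176; integers 130 through 175: 46 values.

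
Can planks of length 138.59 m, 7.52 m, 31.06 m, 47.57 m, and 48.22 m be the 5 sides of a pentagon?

No

For a pentagon, each side must be shorter than the sum of the others.
Here the longest side is 138.59, but the remaining 4 sides sum to only 134.37.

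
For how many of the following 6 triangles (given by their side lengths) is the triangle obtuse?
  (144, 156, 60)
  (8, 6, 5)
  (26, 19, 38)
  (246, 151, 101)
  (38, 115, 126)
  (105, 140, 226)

(144,156,60): 60²+144² = 24336 = 156² → right
(8,6,5): 5²+6² = 61 < 64 = 8² → obtuse
(26,19,38): 19²+26² = 1037 < 1444 = 38² → obtuse
(246,151,101): 101²+151² = 33002 < 60516 = 246² → obtuse
(38,115,126): 38²+115² = 14669 < 15876 = 126² → obtuse
(105,140,226): 105²+140² = 30625 < 51076 = 226² → obtuse
5 of the 6 are obtuse.

5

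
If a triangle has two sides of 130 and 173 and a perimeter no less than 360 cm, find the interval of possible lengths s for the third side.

Triangle inequality alone gives 43 < s < 303.
The perimeter condition gives s ≥ 360 − 130 − 173 = 57.
Intersecting the two: 57 ≤ s < 303.

57 ≤ s < 303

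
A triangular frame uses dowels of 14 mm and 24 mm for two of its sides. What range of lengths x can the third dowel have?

10 < x < 38 (mm)

By the triangle inequality, x must be less than 14 + 24 = 38 and greater than |14 − 24| = 10.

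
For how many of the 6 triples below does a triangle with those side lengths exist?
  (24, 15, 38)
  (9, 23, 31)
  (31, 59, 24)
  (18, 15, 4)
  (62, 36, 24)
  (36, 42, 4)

(15,24,38): 15+24 > 38 → valid
(9,23,31): 9+23 > 31 → valid
(24,31,59): 24+31 ≤ 59 → not valid
(4,15,18): 4+15 > 18 → valid
(24,36,62): 24+36 ≤ 62 → not valid
(4,36,42): 4+36 ≤ 42 → not valid
3 of the 6 triples form a triangle.

3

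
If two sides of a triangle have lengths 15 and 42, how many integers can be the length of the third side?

The third side lies in the open interval (27, 57).
Integers from 28 to 56 inclusive: 56 − 28 + 1 = 29.

29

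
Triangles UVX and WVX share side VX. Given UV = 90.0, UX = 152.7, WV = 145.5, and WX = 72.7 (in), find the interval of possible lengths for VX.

From triangle UVX: |90.0 − 152.7| < VX < 90.0 + 152.7, i.e. 62.7 < VX < 242.7.
From triangle WVX: 72.8 < VX < 218.2.
Both must hold, so VX lies in the intersection.

72.8 < VX < 218.2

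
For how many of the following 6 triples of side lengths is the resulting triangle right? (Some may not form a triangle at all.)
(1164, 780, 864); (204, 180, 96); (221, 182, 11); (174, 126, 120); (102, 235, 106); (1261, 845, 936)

(1164,780,864): 780²+864² = 1354896 = 1164² → right
(204,180,96): 96²+180² = 41616 = 204² → right
(221,182,11): 11+182 ≤ 221, not a triangle
(174,126,120): 120²+126² = 30276 = 174² → right
(102,235,106): 102+106 ≤ 235, not a triangle
(1261,845,936): 845²+936² = 1590121 = 1261² → right
4 of the 6 are right.

4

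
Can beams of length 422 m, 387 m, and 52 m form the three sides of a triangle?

Yes

The longest side is 422, and the other two sum to 439.
Since 439 > 422, the triangle inequality holds.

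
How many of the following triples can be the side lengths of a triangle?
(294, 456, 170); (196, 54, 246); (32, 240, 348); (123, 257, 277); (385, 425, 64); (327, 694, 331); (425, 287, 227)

(170,294,456): 170+294 > 456 → valid
(54,196,246): 54+196 > 246 → valid
(32,240,348): 32+240 ≤ 348 → not valid
(123,257,277): 123+257 > 277 → valid
(64,385,425): 64+385 > 425 → valid
(327,331,694): 327+331 ≤ 694 → not valid
(227,287,425): 227+287 > 425 → valid
5 of the 7 triples form a triangle.

5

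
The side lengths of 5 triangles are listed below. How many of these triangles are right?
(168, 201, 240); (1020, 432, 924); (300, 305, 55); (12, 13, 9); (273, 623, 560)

3

(168,201,240): 168²+201² = 68625 > 57600 = 240² → acute
(1020,432,924): 432²+924² = 1040400 = 1020² → right
(300,305,55): 55²+300² = 93025 = 305² → right
(12,13,9): 9²+12² = 225 > 169 = 13² → acute
(273,623,560): 273²+560² = 388129 = 623² → right
3 of the 5 are right.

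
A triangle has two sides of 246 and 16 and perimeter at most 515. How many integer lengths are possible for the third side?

Triangle inequality: 230 < x < 262. Perimeter ≤ 515 gives x ≤ 515 − 246 − 16 = 253.
So 230 < x ≤ 253; integers 231 through 253: 23 values.

23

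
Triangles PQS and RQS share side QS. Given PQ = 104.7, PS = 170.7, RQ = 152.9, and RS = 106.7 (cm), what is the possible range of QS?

From triangle PQS: |104.7 − 170.7| < QS < 104.7 + 170.7, i.e. 66.0 < QS < 275.4.
From triangle RQS: 46.2 < QS < 259.6.
Both must hold, so QS lies in the intersection.

66.0 < QS < 259.6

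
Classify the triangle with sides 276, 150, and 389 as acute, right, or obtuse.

Compare the square of the longest side to the sum of squares of the other two: 150² + 276² = 98676 < 151321 = 389².

obtuse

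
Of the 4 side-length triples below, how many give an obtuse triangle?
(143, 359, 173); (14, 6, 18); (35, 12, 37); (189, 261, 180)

(143,359,173): 143+173 ≤ 359, not a triangle
(14,6,18): 6²+14² = 232 < 324 = 18² → obtuse
(35,12,37): 12²+35² = 1369 = 37² → right
(189,261,180): 180²+189² = 68121 = 261² → right
1 of the 4 is obtuse.

1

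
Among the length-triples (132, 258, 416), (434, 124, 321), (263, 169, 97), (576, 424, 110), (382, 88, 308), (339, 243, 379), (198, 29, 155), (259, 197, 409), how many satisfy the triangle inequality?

(132,258,416): 132+258 ≤ 416 → not valid
(124,321,434): 124+321 > 434 → valid
(97,169,263): 97+169 > 263 → valid
(110,424,576): 110+424 ≤ 576 → not valid
(88,308,382): 88+308 > 382 → valid
(243,339,379): 243+339 > 379 → valid
(29,155,198): 29+155 ≤ 198 → not valid
(197,259,409): 197+259 > 409 → valid
5 of the 8 triples form a triangle.

5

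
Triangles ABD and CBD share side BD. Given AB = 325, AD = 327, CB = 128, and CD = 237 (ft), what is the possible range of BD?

109 < BD < 365

From triangle ABD: |325 − 327| < BD < 325 + 327, i.e. 2 < BD < 652.
From triangle CBD: 109 < BD < 365.
Both must hold, so BD lies in the intersection.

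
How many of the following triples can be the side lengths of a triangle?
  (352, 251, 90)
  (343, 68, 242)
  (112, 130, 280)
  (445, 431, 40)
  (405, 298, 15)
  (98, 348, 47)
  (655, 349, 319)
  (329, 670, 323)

2

(90,251,352): 90+251 ≤ 352 → not valid
(68,242,343): 68+242 ≤ 343 → not valid
(112,130,280): 112+130 ≤ 280 → not valid
(40,431,445): 40+431 > 445 → valid
(15,298,405): 15+298 ≤ 405 → not valid
(47,98,348): 47+98 ≤ 348 → not valid
(319,349,655): 319+349 > 655 → valid
(323,329,670): 323+329 ≤ 670 → not valid
2 of the 8 triples form a triangle.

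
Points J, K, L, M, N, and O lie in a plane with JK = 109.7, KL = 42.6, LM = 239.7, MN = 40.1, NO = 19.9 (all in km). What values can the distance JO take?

27.4 ≤ JO ≤ 452.0 km

The maximum is all hops collinear in one direction: 109.7 + 42.6 + 239.7 + 40.1 + 19.9 = 452.0.
The longest hop is 239.7; the others sum to 212.3. Folding the others back against it leaves at least 239.7 − 212.3 = 27.4.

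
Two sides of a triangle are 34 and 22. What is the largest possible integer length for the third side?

The third side must be strictly less than 34 + 22 = 56.
The largest integer below 56 is 55.

55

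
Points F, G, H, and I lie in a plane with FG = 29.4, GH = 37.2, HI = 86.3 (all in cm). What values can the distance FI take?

19.7 ≤ FI ≤ 152.9 cm

The maximum is all hops collinear in one direction: 29.4 + 37.2 + 86.3 = 152.9.
The longest hop is 86.3; the others sum to 66.6. Folding the others back against it leaves at least 86.3 − 66.6 = 19.7.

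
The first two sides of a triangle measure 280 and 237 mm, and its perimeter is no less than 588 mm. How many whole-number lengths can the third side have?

446

Triangle inequality: 43 < x < 517. Perimeter ≥ 588 gives x ≥ 588 − 280 − 237 = 71.
So 71 ≤ x < 517; integers 71 through 516: 446 values.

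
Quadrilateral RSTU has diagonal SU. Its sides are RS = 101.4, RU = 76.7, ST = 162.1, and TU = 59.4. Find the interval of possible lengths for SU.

102.7 < SU < 178.1

From triangle RSU: |101.4 − 76.7| < SU < 101.4 + 76.7, i.e. 24.7 < SU < 178.1.
From triangle TSU: 102.7 < SU < 221.5.
Both must hold, so SU lies in the intersection.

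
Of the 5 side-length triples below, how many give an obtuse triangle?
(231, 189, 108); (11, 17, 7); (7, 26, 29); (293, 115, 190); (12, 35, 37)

(231,189,108): 108²+189² = 47385 < 53361 = 231² → obtuse
(11,17,7): 7²+11² = 170 < 289 = 17² → obtuse
(7,26,29): 7²+26² = 725 < 841 = 29² → obtuse
(293,115,190): 115²+190² = 49325 < 85849 = 293² → obtuse
(12,35,37): 12²+35² = 1369 = 37² → right
4 of the 5 are obtuse.

4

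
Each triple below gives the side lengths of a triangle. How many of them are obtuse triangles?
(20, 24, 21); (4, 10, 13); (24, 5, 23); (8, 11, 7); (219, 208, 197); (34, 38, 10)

(20,24,21): 20²+21² = 841 > 576 = 24² → acute
(4,10,13): 4²+10² = 116 < 169 = 13² → obtuse
(24,5,23): 5²+23² = 554 < 576 = 24² → obtuse
(8,11,7): 7²+8² = 113 < 121 = 11² → obtuse
(219,208,197): 197²+208² = 82073 > 47961 = 219² → acute
(34,38,10): 10²+34² = 1256 < 1444 = 38² → obtuse
4 of the 6 are obtuse.

4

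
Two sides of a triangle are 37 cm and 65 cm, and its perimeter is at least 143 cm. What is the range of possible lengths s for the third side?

41 ≤ s < 102

Triangle inequality alone gives 28 < s < 102.
The perimeter condition gives s ≥ 143 − 37 − 65 = 41.
Intersecting the two: 41 ≤ s < 102.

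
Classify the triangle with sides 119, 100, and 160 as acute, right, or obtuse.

obtuse

Compare the square of the longest side to the sum of squares of the other two: 100² + 119² = 24161 < 25600 = 160².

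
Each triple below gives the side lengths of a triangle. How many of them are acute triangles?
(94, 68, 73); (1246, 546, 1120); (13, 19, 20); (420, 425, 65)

2

(94,68,73): 68²+73² = 9953 > 8836 = 94² → acute
(1246,546,1120): 546²+1120² = 1552516 = 1246² → right
(13,19,20): 13²+19² = 530 > 400 = 20² → acute
(420,425,65): 65²+420² = 180625 = 425² → right
2 of the 4 are acute.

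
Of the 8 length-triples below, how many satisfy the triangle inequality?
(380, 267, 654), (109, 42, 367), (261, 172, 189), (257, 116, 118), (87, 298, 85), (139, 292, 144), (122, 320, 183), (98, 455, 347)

(267,380,654): 267+380 ≤ 654 → not valid
(42,109,367): 42+109 ≤ 367 → not valid
(172,189,261): 172+189 > 261 → valid
(116,118,257): 116+118 ≤ 257 → not valid
(85,87,298): 85+87 ≤ 298 → not valid
(139,144,292): 139+144 ≤ 292 → not valid
(122,183,320): 122+183 ≤ 320 → not valid
(98,347,455): 98+347 ≤ 455 → not valid
1 of the 8 triples forms a triangle.

1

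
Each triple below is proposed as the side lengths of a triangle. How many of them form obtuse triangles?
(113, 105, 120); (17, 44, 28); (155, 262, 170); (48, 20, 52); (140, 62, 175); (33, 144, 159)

4

(113,105,120): 105²+113² = 23794 > 14400 = 120² → acute
(17,44,28): 17²+28² = 1073 < 1936 = 44² → obtuse
(155,262,170): 155²+170² = 52925 < 68644 = 262² → obtuse
(48,20,52): 20²+48² = 2704 = 52² → right
(140,62,175): 62²+140² = 23444 < 30625 = 175² → obtuse
(33,144,159): 33²+144² = 21825 < 25281 = 159² → obtuse
4 of the 6 are obtuse.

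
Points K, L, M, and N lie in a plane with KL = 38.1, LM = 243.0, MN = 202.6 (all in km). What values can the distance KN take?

The maximum is all hops collinear in one direction: 38.1 + 243.0 + 202.6 = 483.7.
The longest hop is 243.0; the others sum to 240.7. Folding the others back against it leaves at least 243.0 − 240.7 = 2.3.

2.3 ≤ KN ≤ 483.7 km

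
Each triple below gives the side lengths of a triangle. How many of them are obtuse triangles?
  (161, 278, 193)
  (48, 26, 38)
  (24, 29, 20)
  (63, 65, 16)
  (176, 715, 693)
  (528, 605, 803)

(161,278,193): 161²+193² = 63170 < 77284 = 278² → obtuse
(48,26,38): 26²+38² = 2120 < 2304 = 48² → obtuse
(24,29,20): 20²+24² = 976 > 841 = 29² → acute
(63,65,16): 16²+63² = 4225 = 65² → right
(176,715,693): 176²+693² = 511225 = 715² → right
(528,605,803): 528²+605² = 644809 = 803² → right
2 of the 6 are obtuse.

2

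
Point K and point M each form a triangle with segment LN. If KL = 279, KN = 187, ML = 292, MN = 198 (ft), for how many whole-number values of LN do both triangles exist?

From triangle KLN: 92 < LN < 466.
From triangle MLN: 94 < LN < 490.
Intersection: 94 < LN < 466, so integers 95 through 465: 371 values.

371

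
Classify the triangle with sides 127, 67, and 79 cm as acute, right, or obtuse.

obtuse

Compare the square of the longest side to the sum of squares of the other two: 67² + 79² = 10730 < 16129 = 127².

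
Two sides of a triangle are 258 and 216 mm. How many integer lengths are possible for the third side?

The third side lies in the open interval (42, 474).
Integers from 43 to 473 inclusive: 473 − 43 + 1 = 431.

431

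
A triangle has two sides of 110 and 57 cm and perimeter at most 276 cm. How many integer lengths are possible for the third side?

Triangle inequality: 53 < x < 167. Perimeter ≤ 276 gives x ≤ 276 − 110 − 57 = 109.
So 53 < x ≤ 109; integers 54 through 109: 56 values.

56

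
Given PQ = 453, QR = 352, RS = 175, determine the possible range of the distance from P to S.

The maximum is all hops collinear in one direction: 453 + 352 + 175 = 980.
The longest hop is 453; the others sum to 527. Since 453 ≤ 527, the path can fold back on itself completely, so the minimum distance is 0.

0 ≤ PS ≤ 980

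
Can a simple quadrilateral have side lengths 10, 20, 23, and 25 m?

Yes

A quadrilateral exists iff every side is shorter than the sum of the others — equivalently, the longest side is less than the sum of the rest.
Longest side 25 < 53 (sum of the remaining 3), so yes.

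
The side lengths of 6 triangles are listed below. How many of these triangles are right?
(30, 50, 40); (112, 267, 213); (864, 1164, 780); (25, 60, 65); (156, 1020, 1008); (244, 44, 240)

5

(30,50,40): 30²+40² = 2500 = 50² → right
(112,267,213): 112²+213² = 57913 < 71289 = 267² → obtuse
(864,1164,780): 780²+864² = 1354896 = 1164² → right
(25,60,65): 25²+60² = 4225 = 65² → right
(156,1020,1008): 156²+1008² = 1040400 = 1020² → right
(244,44,240): 44²+240² = 59536 = 244² → right
5 of the 6 are right.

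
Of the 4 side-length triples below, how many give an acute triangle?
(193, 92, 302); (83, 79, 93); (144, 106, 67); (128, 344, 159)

(193,92,302): 92+193 ≤ 302, not a triangle
(83,79,93): 79²+83² = 13130 > 8649 = 93² → acute
(144,106,67): 67²+106² = 15725 < 20736 = 144² → obtuse
(128,344,159): 128+159 ≤ 344, not a triangle
1 of the 4 is acute.

1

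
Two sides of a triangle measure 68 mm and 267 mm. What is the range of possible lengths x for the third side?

199 < x < 335

By the triangle inequality, x must be less than 68 + 267 = 335 and greater than |68 − 267| = 199.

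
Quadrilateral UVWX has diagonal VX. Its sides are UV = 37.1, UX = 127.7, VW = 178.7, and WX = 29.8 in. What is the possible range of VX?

148.9 < VX < 164.8

From triangle UVX: |37.1 − 127.7| < VX < 37.1 + 127.7, i.e. 90.6 < VX < 164.8.
From triangle WVX: 148.9 < VX < 208.5.
Both must hold, so VX lies in the intersection.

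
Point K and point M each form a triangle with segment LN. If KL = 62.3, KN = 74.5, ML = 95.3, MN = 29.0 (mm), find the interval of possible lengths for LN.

From triangle KLN: |62.3 − 74.5| < LN < 62.3 + 74.5, i.e. 12.2 < LN < 136.8.
From triangle MLN: 66.3 < LN < 124.3.
Both must hold, so LN lies in the intersection.

66.3 < LN < 124.3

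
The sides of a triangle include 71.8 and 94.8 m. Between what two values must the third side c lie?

23.0 < c < 166.6

By the triangle inequality, c must be less than 71.8 + 94.8 = 166.6 and greater than |71.8 − 94.8| = 23.0.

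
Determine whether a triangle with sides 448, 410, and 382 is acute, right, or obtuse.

acute

Compare the square of the longest side to the sum of squares of the other two: 382² + 410² = 314024 > 200704 = 448².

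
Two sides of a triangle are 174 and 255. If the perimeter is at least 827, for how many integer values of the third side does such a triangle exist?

31

Triangle inequality: 81 < x < 429. Perimeter ≥ 827 gives x ≥ 827 − 174 − 255 = 398.
So 398 ≤ x < 429; integers 398 through 428: 31 values.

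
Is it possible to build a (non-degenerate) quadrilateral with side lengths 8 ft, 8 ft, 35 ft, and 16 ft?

For a quadrilateral, each side must be shorter than the sum of the others.
Here the longest side is 35, but the remaining 3 sides sum to only 32.

No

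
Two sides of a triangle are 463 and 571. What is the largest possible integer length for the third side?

1033

The third side must be strictly less than 463 + 571 = 1034.
The largest integer below 1034 is 1033.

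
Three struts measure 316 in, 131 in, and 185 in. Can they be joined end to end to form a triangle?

The two shorter sides sum to 316, exactly equal to the longest side 316.
That gives only a degenerate (flat) triangle — the inequality must be strict.

No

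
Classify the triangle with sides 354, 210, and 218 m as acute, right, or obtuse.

obtuse

Compare the square of the longest side to the sum of squares of the other two: 210² + 218² = 91624 < 125316 = 354².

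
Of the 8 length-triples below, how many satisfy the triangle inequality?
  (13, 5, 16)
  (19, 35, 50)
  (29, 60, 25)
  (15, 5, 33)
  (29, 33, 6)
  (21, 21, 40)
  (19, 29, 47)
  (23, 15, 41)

(5,13,16): 5+13 > 16 → valid
(19,35,50): 19+35 > 50 → valid
(25,29,60): 25+29 ≤ 60 → not valid
(5,15,33): 5+15 ≤ 33 → not valid
(6,29,33): 6+29 > 33 → valid
(21,21,40): 21+21 > 40 → valid
(19,29,47): 19+29 > 47 → valid
(15,23,41): 15+23 ≤ 41 → not valid
5 of the 8 triples form a triangle.

5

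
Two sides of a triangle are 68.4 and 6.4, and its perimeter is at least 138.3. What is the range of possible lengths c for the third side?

Triangle inequality alone gives 62.0 < c < 74.8.
The perimeter condition gives c ≥ 138.3 − 68.4 − 6.4 = 63.5.
Intersecting the two: 63.5 ≤ c < 74.8.

63.5 ≤ c < 74.8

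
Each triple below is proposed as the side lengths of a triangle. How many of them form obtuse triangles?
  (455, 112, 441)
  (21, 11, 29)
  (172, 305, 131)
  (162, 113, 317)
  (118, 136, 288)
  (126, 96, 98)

(455,112,441): 112²+441² = 207025 = 455² → right
(21,11,29): 11²+21² = 562 < 841 = 29² → obtuse
(172,305,131): 131+172 ≤ 305, not a triangle
(162,113,317): 113+162 ≤ 317, not a triangle
(118,136,288): 118+136 ≤ 288, not a triangle
(126,96,98): 96²+98² = 18820 > 15876 = 126² → acute
1 of the 6 is obtuse.

1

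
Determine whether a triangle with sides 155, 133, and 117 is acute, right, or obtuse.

Compare the square of the longest side to the sum of squares of the other two: 117² + 133² = 31378 > 24025 = 155².

acute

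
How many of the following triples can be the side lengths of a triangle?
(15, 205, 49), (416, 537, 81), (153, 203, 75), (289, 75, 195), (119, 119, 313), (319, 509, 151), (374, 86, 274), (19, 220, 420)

1

(15,49,205): 15+49 ≤ 205 → not valid
(81,416,537): 81+416 ≤ 537 → not valid
(75,153,203): 75+153 > 203 → valid
(75,195,289): 75+195 ≤ 289 → not valid
(119,119,313): 119+119 ≤ 313 → not valid
(151,319,509): 151+319 ≤ 509 → not valid
(86,274,374): 86+274 ≤ 374 → not valid
(19,220,420): 19+220 ≤ 420 → not valid
1 of the 8 triples forms a triangle.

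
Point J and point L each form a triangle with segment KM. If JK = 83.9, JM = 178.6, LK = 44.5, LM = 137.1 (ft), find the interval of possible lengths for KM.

94.7 < KM < 181.6

From triangle JKM: |83.9 − 178.6| < KM < 83.9 + 178.6, i.e. 94.7 < KM < 262.5.
From triangle LKM: 92.6 < KM < 181.6.
Both must hold, so KM lies in the intersection.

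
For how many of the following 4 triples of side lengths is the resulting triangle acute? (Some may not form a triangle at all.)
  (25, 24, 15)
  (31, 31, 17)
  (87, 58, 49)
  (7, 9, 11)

(25,24,15): 15²+24² = 801 > 625 = 25² → acute
(31,31,17): 17²+31² = 1250 > 961 = 31² → acute
(87,58,49): 49²+58² = 5765 < 7569 = 87² → obtuse
(7,9,11): 7²+9² = 130 > 121 = 11² → acute
3 of the 4 are acute.

3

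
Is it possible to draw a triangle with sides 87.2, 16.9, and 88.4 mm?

The longest side is 88.4, and the other two sum to 104.1.
Since 104.1 > 88.4, the triangle inequality holds.

Yes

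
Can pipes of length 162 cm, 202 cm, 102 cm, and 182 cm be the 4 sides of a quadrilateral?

Yes

A quadrilateral exists iff every side is shorter than the sum of the others — equivalently, the longest side is less than the sum of the rest.
Longest side 202 < 446 (sum of the remaining 3), so yes.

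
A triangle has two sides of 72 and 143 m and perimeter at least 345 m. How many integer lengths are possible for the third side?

Triangle inequality: 71 < x < 215. Perimeter ≥ 345 gives x ≥ 345 − 72 − 143 = 130.
So 130 ≤ x < 215; integers 130 through 214: 85 values.

85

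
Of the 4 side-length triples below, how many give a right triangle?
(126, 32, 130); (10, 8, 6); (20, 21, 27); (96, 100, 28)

(126,32,130): 32²+126² = 16900 = 130² → right
(10,8,6): 6²+8² = 100 = 10² → right
(20,21,27): 20²+21² = 841 > 729 = 27² → acute
(96,100,28): 28²+96² = 10000 = 100² → right
3 of the 4 are right.

3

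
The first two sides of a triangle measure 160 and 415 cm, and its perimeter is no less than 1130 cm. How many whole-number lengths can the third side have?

20

Triangle inequality: 255 < x < 575. Perimeter ≥ 1130 gives x ≥ 1130 − 160 − 415 = 555.
So 555 ≤ x < 575; integers 555 through 574: 20 values.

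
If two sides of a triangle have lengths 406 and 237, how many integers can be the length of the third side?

473

The third side lies in the open interval (169, 643).
Integers from 170 to 642 inclusive: 642 − 170 + 1 = 473.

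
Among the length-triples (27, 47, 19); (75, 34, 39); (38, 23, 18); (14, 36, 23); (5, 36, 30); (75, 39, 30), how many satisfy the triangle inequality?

(19,27,47): 19+27 ≤ 47 → not valid
(34,39,75): 34+39 ≤ 75 → not valid
(18,23,38): 18+23 > 38 → valid
(14,23,36): 14+23 > 36 → valid
(5,30,36): 5+30 ≤ 36 → not valid
(30,39,75): 30+39 ≤ 75 → not valid
2 of the 6 triples form a triangle.

2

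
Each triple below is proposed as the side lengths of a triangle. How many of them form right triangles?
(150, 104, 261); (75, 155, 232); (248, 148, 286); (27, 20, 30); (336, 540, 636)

1

(150,104,261): 104+150 ≤ 261, not a triangle
(75,155,232): 75+155 ≤ 232, not a triangle
(248,148,286): 148²+248² = 83408 > 81796 = 286² → acute
(27,20,30): 20²+27² = 1129 > 900 = 30² → acute
(336,540,636): 336²+540² = 404496 = 636² → right
1 of the 5 is right.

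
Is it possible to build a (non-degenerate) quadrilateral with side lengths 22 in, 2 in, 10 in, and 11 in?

Yes

A quadrilateral exists iff every side is shorter than the sum of the others — equivalently, the longest side is less than the sum of the rest.
Longest side 22 < 23 (sum of the remaining 3), so yes.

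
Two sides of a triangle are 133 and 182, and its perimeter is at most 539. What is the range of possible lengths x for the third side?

49 < x ≤ 224

Triangle inequality alone gives 49 < x < 315.
The perimeter condition gives x ≤ 539 − 133 − 182 = 224.
Intersecting the two: 49 < x ≤ 224.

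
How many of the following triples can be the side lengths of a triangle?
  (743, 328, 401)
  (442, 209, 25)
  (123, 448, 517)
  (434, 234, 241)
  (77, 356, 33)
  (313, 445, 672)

3

(328,401,743): 328+401 ≤ 743 → not valid
(25,209,442): 25+209 ≤ 442 → not valid
(123,448,517): 123+448 > 517 → valid
(234,241,434): 234+241 > 434 → valid
(33,77,356): 33+77 ≤ 356 → not valid
(313,445,672): 313+445 > 672 → valid
3 of the 6 triples form a triangle.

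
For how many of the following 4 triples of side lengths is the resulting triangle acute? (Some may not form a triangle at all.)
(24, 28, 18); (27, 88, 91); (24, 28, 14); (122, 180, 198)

(24,28,18): 18²+24² = 900 > 784 = 28² → acute
(27,88,91): 27²+88² = 8473 > 8281 = 91² → acute
(24,28,14): 14²+24² = 772 < 784 = 28² → obtuse
(122,180,198): 122²+180² = 47284 > 39204 = 198² → acute
3 of the 4 are acute.

3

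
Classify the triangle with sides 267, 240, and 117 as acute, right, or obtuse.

Compare the square of the longest side to the sum of squares of the other two: 117² + 240² = 71289 = 267².

right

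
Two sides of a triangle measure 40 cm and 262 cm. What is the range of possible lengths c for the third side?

222 < c < 302 (cm)

By the triangle inequality, c must be less than 40 + 262 = 302 and greater than |40 − 262| = 222.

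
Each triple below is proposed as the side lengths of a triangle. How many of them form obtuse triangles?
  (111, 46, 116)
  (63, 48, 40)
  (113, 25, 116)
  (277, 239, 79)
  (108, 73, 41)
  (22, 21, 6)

(111,46,116): 46²+111² = 14437 > 13456 = 116² → acute
(63,48,40): 40²+48² = 3904 < 3969 = 63² → obtuse
(113,25,116): 25²+113² = 13394 < 13456 = 116² → obtuse
(277,239,79): 79²+239² = 63362 < 76729 = 277² → obtuse
(108,73,41): 41²+73² = 7010 < 11664 = 108² → obtuse
(22,21,6): 6²+21² = 477 < 484 = 22² → obtuse
5 of the 6 are obtuse.

5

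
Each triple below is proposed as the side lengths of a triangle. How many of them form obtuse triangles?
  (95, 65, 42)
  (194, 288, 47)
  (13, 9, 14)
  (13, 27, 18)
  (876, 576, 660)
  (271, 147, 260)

(95,65,42): 42²+65² = 5989 < 9025 = 95² → obtuse
(194,288,47): 47+194 ≤ 288, not a triangle
(13,9,14): 9²+13² = 250 > 196 = 14² → acute
(13,27,18): 13²+18² = 493 < 729 = 27² → obtuse
(876,576,660): 576²+660² = 767376 = 876² → right
(271,147,260): 147²+260² = 89209 > 73441 = 271² → acute
2 of the 6 are obtuse.

2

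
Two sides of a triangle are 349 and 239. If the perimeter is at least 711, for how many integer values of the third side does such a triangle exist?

Triangle inequality: 110 < x < 588. Perimeter ≥ 711 gives x ≥ 711 − 349 − 239 = 123.
So 123 ≤ x < 588; integers 123 through 587: 465 values.

465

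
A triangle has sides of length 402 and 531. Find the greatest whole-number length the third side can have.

932

The third side must be strictly less than 402 + 531 = 933.
The largest integer below 933 is 932.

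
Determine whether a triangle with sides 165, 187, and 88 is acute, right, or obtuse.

Compare the square of the longest side to the sum of squares of the other two: 88² + 165² = 34969 = 187².

right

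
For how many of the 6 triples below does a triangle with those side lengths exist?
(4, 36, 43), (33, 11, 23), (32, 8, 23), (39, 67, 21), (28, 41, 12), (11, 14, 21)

2

(4,36,43): 4+36 ≤ 43 → not valid
(11,23,33): 11+23 > 33 → valid
(8,23,32): 8+23 ≤ 32 → not valid
(21,39,67): 21+39 ≤ 67 → not valid
(12,28,41): 12+28 ≤ 41 → not valid
(11,14,21): 11+14 > 21 → valid
2 of the 6 triples form a triangle.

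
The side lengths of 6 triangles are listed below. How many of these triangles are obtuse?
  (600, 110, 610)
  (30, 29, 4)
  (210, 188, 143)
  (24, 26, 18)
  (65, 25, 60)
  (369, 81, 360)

1

(600,110,610): 110²+600² = 372100 = 610² → right
(30,29,4): 4²+29² = 857 < 900 = 30² → obtuse
(210,188,143): 143²+188² = 55793 > 44100 = 210² → acute
(24,26,18): 18²+24² = 900 > 676 = 26² → acute
(65,25,60): 25²+60² = 4225 = 65² → right
(369,81,360): 81²+360² = 136161 = 369² → right
1 of the 6 is obtuse.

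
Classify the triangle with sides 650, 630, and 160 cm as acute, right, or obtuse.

right

Compare the square of the longest side to the sum of squares of the other two: 160² + 630² = 422500 = 650².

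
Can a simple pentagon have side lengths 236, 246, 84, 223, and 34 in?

A pentagon exists iff every side is shorter than the sum of the others — equivalently, the longest side is less than the sum of the rest.
Longest side 246 < 577 (sum of the remaining 4), so yes.

Yes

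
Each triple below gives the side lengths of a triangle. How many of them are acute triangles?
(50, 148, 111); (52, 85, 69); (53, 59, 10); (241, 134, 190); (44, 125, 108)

(50,148,111): 50²+111² = 14821 < 21904 = 148² → obtuse
(52,85,69): 52²+69² = 7465 > 7225 = 85² → acute
(53,59,10): 10²+53² = 2909 < 3481 = 59² → obtuse
(241,134,190): 134²+190² = 54056 < 58081 = 241² → obtuse
(44,125,108): 44²+108² = 13600 < 15625 = 125² → obtuse
1 of the 5 is acute.

1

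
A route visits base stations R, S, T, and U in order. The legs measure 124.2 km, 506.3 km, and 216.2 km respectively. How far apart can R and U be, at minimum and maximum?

The maximum is all hops collinear in one direction: 124.2 + 506.3 + 216.2 = 846.7.
The longest hop is 506.3; the others sum to 340.4. Folding the others back against it leaves at least 506.3 − 340.4 = 165.9.

165.9 ≤ RU ≤ 846.7 km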